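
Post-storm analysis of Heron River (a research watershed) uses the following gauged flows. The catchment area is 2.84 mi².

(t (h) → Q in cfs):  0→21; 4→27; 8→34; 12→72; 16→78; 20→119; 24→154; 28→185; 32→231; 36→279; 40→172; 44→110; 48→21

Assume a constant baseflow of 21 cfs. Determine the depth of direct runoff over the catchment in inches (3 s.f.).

d ≈ 2.68 in

Direct runoff: 0.0, 6.0, 13.0, 51.0, 57.0, 98.0, 133.0, 164.0, 210.0, 258.0, 151.0, 89.0, 0.0 cfs; ΣQ_DR = 1230 cfs.
V = ΣQ_DR · Δt = 1230 × 14400 s = 1.771 × 10^7 ft³.
Over A = 2.84 mi², depth = V / A = 2.68 in.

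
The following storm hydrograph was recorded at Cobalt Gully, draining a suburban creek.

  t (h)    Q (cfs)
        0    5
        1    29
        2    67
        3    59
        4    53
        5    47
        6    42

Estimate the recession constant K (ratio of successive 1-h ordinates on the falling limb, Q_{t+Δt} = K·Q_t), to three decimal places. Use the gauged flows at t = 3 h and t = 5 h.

Using the recession-limb readings at t = 3 h and t = 5 h: Q falls from 59 to 47 cfs over 2 intervals.
K = (Q₂/Q₁)^(1/2) = (47/59)^(1/2) = 0.893.

K ≈ 0.893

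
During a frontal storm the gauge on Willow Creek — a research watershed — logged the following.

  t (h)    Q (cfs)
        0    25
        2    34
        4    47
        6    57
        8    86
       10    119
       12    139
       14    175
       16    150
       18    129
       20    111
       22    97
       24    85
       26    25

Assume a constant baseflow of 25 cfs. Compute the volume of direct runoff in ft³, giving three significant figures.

Direct-runoff ordinates (Q − Q_b): 0.0, 9.0, 22.0, 32.0, 61.0, 94.0, 114.0, 150.0, 125.0, 104.0, 86.0, 72.0, 60.0, 0.0 cfs.
ΣQ_DR = 929.0 cfs.
With Δt = 2 h = 7200 s, V = ΣQ_DR · Δt = 929.0 × 7200 = 6.69 × 10^6 ft³.

V ≈ 6.69 × 10^6 ft³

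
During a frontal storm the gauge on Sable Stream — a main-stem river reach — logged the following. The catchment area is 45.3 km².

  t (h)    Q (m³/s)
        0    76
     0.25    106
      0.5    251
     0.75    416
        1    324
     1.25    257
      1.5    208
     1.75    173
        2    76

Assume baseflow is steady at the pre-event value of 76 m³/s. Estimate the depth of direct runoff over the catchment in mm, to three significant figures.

d ≈ 23.9 mm

Direct runoff: 0.0, 30.0, 175.0, 340.0, 248.0, 181.0, 132.0, 97.0, 0.0 m³/s; ΣQ_DR = 1203 m³/s.
V = ΣQ_DR · Δt = 1203 × 900 s = 1.083 × 10^6 m³.
Over A = 45.3 km², depth = V / A = 23.9 mm.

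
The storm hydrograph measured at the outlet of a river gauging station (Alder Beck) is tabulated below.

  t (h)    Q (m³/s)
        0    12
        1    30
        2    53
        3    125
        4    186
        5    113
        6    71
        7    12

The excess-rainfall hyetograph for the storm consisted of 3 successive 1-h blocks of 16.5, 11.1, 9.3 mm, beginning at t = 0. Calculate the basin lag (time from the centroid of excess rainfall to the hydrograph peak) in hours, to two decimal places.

Centroid of excess rainfall: t_c = Σ P_i·t̄_i / ΣP_i = 1.3049 h (block centres at 0.5, 1.5, 2.5 h).
Hydrograph peak occurs at t = 4 h, so basin lag t_L = 4 − 1.3049 = 2.70 h.

t_L ≈ 2.70 h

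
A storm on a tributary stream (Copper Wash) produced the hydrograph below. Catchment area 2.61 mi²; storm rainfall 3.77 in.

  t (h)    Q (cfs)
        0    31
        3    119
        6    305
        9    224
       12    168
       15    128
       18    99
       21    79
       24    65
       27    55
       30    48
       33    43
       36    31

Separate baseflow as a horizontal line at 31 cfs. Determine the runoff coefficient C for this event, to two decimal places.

C ≈ 0.47

ΣQ_DR = 992.0 cfs; V = ΣQ_DR·Δt = 1.071 × 10^7 ft³.
Runoff depth d = V / A = 1.767 in.
C = d / P = 1.767 / 3.77 = 0.47.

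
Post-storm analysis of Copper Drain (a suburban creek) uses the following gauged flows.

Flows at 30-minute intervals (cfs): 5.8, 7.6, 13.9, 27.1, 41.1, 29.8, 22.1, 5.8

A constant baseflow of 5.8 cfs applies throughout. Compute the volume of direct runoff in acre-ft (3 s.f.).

V ≈ 4.41 acre-ft

Direct-runoff ordinates (Q − Q_b): 0.0, 1.8, 8.1, 21.3, 35.3, 24.0, 16.3, 0.0 cfs.
ΣQ_DR = 106.8 cfs.
With Δt = 0.5 h = 1800 s, V = ΣQ_DR · Δt = 106.8 × 1800 = 1.92 × 10^5 ft³ = 4.41 acre-ft.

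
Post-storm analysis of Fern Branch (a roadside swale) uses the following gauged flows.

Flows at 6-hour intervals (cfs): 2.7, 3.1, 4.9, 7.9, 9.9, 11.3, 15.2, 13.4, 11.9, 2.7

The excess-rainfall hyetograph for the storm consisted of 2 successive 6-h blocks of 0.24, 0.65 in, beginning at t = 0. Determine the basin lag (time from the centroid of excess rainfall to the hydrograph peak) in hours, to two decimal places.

t_L ≈ 28.62 h

Centroid of excess rainfall: t_c = Σ P_i·t̄_i / ΣP_i = 7.3820 h (block centres at 3, 9 h).
Hydrograph peak occurs at t = 36 h, so basin lag t_L = 36 − 7.3820 = 28.62 h.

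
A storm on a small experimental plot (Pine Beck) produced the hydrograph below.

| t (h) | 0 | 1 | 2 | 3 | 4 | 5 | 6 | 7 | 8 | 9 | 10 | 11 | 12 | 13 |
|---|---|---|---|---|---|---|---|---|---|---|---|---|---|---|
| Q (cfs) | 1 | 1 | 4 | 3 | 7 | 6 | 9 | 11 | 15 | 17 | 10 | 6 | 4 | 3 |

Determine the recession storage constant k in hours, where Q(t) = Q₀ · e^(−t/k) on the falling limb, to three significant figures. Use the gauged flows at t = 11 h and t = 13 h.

k ≈ 2.89 h

On the falling limb, Q drops from 6 to 3 cfs between t = 11 h and t = 13 h (Δt = 2 h).
k = −Δt / ln(Q₂/Q₁) = −2 / ln(3/6) = 2.89 h.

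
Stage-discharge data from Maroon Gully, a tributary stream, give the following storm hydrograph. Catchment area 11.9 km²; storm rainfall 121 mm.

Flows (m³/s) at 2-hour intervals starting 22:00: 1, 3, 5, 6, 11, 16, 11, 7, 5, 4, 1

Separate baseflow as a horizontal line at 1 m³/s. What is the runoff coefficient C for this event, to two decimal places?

ΣQ_DR = 59.00 m³/s; V = ΣQ_DR·Δt = 4.248 × 10^5 m³.
Runoff depth d = V / A = 35.70 mm.
C = d / P = 35.70 / 121 = 0.30.

C ≈ 0.30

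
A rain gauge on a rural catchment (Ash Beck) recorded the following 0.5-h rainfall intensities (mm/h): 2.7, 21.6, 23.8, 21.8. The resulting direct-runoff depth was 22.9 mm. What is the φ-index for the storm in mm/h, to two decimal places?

φ ≈ 7.13 mm/h

Only the 3 blocks with intensity above φ contribute runoff: 21.6, 23.8, 21.8 mm/h.
Σ(I−φ)·Δt = d  ⇒  (21.6+23.8+21.8 − 3φ)·0.5 = 22.9
φ = (67.20 − 22.9/0.5) / 3 = 7.13 mm/h.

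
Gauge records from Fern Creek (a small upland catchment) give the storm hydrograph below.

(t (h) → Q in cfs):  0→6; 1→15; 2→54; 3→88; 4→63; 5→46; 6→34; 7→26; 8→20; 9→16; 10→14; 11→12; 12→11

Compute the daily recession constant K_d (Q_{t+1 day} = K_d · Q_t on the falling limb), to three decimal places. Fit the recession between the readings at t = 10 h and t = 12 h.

Between t = 10 h and t = 12 h the flow falls from 14 to 11 cfs over 2×1 h = 2 h.
Per-interval ratio K = (11/14)^(1/2) = 0.8864; K_d = K^(24/1) = 0.055.

K_d ≈ 0.055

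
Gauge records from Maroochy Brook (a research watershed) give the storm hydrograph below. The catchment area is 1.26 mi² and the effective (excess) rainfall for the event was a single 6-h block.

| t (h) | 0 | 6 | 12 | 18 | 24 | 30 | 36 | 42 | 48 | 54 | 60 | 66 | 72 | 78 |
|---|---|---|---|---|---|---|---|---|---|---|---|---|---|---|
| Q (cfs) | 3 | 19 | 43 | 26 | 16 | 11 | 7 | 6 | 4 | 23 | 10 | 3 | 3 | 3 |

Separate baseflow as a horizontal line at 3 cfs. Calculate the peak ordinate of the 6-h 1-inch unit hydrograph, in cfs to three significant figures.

U_p ≈ 40.2 cfs

Direct runoff: 0.0, 16.0, 40.0, 23.0, 13.0, 8.0, 4.0, 3.0, 1.0, 20.0, 7.0, 0.0, 0.0, 0.0 cfs; ΣQ_DR = 135.0 cfs, peak = 40.0 cfs.
Runoff depth d = ΣQ_DR·Δt / A = 135.0 × 21600 / (1.26 mi²) = 0.9962 in.
The 1-inch UH is the DRH scaled by (1 in)/d, so U_p = 40.0 × 1/0.9962 = 40.2 cfs.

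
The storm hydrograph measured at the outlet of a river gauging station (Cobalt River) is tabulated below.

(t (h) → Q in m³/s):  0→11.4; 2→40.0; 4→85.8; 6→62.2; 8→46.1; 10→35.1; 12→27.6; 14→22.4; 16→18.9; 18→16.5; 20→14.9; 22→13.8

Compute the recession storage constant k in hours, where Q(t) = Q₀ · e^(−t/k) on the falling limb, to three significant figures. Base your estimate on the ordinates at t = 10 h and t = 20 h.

On the falling limb, Q drops from 35.1 to 14.9 m³/s between t = 10 h and t = 20 h (Δt = 10 h).
k = −Δt / ln(Q₂/Q₁) = −10 / ln(14.9/35.1) = 11.7 h.

k ≈ 11.7 h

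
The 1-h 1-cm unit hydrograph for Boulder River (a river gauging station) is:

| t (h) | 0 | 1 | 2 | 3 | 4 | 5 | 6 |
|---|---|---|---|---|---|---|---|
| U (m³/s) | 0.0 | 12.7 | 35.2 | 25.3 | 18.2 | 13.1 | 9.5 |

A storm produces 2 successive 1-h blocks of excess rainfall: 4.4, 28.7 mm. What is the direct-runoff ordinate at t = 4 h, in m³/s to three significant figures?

Q ≈ 80.6 m³/s

By discrete convolution, Q_j = Σ (P_i / 10 mm) · U_{j−i}.
At t = 4 h (j=4): Q = (4.4/10)·18.2 + (28.7/10)·25.3 = 80.6 m³/s.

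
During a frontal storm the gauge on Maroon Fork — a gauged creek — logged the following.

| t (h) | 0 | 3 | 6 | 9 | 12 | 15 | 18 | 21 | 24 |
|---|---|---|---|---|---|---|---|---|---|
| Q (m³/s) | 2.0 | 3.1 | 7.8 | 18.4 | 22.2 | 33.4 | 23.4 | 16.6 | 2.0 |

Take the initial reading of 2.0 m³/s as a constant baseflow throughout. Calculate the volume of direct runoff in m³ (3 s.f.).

Direct-runoff ordinates (Q − Q_b): 0.0, 1.1, 5.8, 16.4, 20.2, 31.4, 21.4, 14.6, 0.0 m³/s.
ΣQ_DR = 110.9 m³/s.
With Δt = 3 h = 10800 s, V = ΣQ_DR · Δt = 110.9 × 10800 = 1.20 × 10^6 m³.

V ≈ 1.20 × 10^6 m³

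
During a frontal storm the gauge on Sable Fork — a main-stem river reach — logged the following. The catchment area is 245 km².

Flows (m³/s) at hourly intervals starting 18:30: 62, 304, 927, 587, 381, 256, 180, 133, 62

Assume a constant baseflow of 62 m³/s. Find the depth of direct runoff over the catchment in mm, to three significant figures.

d ≈ 34.3 mm

Direct runoff: 0.0, 242.0, 865.0, 525.0, 319.0, 194.0, 118.0, 71.0, 0.0 m³/s; ΣQ_DR = 2334 m³/s.
V = ΣQ_DR · Δt = 2334 × 3600 s = 8.402 × 10^6 m³.
Over A = 245 km², depth = V / A = 34.3 mm.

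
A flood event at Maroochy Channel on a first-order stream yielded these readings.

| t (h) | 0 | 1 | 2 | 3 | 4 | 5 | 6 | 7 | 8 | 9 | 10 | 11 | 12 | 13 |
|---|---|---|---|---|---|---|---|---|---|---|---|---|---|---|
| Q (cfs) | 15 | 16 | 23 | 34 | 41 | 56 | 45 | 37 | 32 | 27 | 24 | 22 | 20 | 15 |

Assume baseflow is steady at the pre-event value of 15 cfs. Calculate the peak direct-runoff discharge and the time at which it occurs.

Subtracting baseflow gives direct-runoff ordinates: 0.0, 1.0, 8.0, 19.0, 26.0, 41.0, 30.0, 22.0, 17.0, 12.0, 9.0, 7.0, 5.0, 0.0 cfs.
The maximum is 41.0 cfs, occurring at the reading for t = 5 h.

Q_p = 41.0 cfs at t = 5 h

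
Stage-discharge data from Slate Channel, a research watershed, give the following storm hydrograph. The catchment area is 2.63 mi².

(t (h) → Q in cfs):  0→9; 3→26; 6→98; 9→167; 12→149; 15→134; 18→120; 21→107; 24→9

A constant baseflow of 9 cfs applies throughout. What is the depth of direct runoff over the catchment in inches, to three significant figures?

d ≈ 1.30 in

Direct runoff: 0.0, 17.0, 89.0, 158.0, 140.0, 125.0, 111.0, 98.0, 0.0 cfs; ΣQ_DR = 738.0 cfs.
V = ΣQ_DR · Δt = 738.0 × 10800 s = 7.970 × 10^6 ft³.
Over A = 2.63 mi², depth = V / A = 1.30 in.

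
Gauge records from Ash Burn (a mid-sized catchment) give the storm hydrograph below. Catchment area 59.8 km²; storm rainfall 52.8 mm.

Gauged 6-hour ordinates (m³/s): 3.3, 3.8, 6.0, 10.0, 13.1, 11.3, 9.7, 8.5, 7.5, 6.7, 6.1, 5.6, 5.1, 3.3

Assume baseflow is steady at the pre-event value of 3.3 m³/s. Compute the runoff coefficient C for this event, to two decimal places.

ΣQ_DR = 53.80 m³/s; V = ΣQ_DR·Δt = 1.162 × 10^6 m³.
Runoff depth d = V / A = 19.43 mm.
C = d / P = 19.43 / 52.8 = 0.37.

C ≈ 0.37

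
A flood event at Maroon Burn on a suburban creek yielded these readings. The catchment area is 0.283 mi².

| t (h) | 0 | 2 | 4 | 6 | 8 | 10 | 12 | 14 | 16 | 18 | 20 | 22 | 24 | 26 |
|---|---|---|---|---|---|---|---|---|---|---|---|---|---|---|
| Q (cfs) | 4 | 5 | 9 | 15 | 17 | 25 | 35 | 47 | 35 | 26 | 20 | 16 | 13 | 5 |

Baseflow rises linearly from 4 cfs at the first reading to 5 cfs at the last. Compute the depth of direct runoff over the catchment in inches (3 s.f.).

d ≈ 2.29 in

Direct runoff: 0.00, 0.92, 4.85, 10.77, 12.69, 20.62, 30.54, 42.46, 30.38, 21.31, 15.23, 11.15, 8.08, 0.00 cfs; ΣQ_DR = 209.0 cfs.
V = ΣQ_DR · Δt = 209.0 × 7200 s = 1.505 × 10^6 ft³.
Over A = 0.283 mi², depth = V / A = 2.29 in.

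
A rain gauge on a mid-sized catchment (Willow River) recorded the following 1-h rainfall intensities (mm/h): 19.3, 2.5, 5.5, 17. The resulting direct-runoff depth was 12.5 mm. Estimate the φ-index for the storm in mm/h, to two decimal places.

Only the 2 blocks with intensity above φ contribute runoff: 19.3, 17 mm/h.
Σ(I−φ)·Δt = d  ⇒  (19.3+17 − 2φ)·1 = 12.5
φ = (36.30 − 12.5/1) / 2 = 11.90 mm/h.

φ ≈ 11.90 mm/h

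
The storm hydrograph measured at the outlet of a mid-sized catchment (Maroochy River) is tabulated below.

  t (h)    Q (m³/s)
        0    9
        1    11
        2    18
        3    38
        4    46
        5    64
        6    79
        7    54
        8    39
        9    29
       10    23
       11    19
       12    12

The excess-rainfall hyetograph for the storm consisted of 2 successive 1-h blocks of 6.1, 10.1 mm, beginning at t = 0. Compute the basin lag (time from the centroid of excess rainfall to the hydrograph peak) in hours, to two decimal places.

t_L ≈ 4.88 h

Centroid of excess rainfall: t_c = Σ P_i·t̄_i / ΣP_i = 1.1235 h (block centres at 0.5, 1.5 h).
Hydrograph peak occurs at t = 6 h, so basin lag t_L = 6 − 1.1235 = 4.88 h.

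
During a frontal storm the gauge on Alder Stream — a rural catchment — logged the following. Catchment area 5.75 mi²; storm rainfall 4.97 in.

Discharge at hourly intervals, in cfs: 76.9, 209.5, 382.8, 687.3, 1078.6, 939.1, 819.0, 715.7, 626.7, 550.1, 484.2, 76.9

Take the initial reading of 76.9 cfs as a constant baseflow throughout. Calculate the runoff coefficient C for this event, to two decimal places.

C ≈ 0.31

ΣQ_DR = 5724 cfs; V = ΣQ_DR·Δt = 2.061 × 10^7 ft³.
Runoff depth d = V / A = 1.543 in.
C = d / P = 1.543 / 4.97 = 0.31.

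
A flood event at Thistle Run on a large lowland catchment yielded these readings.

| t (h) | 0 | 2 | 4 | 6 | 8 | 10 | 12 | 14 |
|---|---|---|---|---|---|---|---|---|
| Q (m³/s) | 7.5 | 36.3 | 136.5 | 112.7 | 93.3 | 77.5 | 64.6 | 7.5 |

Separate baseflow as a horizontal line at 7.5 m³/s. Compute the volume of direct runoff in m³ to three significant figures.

V ≈ 3.43 × 10^6 m³

Direct-runoff ordinates (Q − Q_b): 0.0, 28.8, 129.0, 105.2, 85.8, 70.0, 57.1, 0.0 m³/s.
ΣQ_DR = 475.9 m³/s.
With Δt = 2 h = 7200 s, V = ΣQ_DR · Δt = 475.9 × 7200 = 3.43 × 10^6 m³.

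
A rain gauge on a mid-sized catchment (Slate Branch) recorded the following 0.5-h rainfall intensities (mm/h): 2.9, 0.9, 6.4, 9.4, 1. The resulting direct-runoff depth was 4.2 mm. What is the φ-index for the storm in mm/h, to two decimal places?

Only the 2 blocks with intensity above φ contribute runoff: 6.4, 9.4 mm/h.
Σ(I−φ)·Δt = d  ⇒  (6.4+9.4 − 2φ)·0.5 = 4.2
φ = (15.80 − 4.2/0.5) / 2 = 3.70 mm/h.

φ ≈ 3.70 mm/h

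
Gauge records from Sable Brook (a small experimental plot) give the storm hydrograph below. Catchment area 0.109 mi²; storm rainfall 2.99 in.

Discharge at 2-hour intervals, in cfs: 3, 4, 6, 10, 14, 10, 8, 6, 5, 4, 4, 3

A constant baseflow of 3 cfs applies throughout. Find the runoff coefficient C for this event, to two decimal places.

ΣQ_DR = 41.00 cfs; V = ΣQ_DR·Δt = 2.952 × 10^5 ft³.
Runoff depth d = V / A = 1.166 in.
C = d / P = 1.166 / 2.99 = 0.39.

C ≈ 0.39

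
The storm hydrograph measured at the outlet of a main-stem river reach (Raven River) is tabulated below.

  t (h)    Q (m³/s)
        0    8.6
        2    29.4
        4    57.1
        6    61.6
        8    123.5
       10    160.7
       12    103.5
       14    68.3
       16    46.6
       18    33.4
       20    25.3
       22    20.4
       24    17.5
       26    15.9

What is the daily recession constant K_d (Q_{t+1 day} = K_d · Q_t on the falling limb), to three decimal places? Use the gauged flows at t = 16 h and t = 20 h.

Between t = 16 h and t = 20 h the flow falls from 46.6 to 25.3 m³/s over 2×2 h = 4 h.
Per-interval ratio K = (25.3/46.6)^(1/2) = 0.7368; K_d = K^(24/2) = 0.026.

K_d ≈ 0.026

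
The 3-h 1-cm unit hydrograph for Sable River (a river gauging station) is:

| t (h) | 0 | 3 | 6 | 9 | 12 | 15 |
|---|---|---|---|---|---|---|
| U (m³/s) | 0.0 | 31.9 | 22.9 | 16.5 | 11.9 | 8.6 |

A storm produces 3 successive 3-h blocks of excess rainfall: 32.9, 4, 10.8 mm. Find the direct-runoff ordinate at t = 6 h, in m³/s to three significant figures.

By discrete convolution, Q_j = Σ (P_i / 10 mm) · U_{j−i}.
At t = 6 h (j=2): Q = (32.9/10)·22.9 + (4/10)·31.9 + (10.8/10)·0.0 = 88.1 m³/s.

Q ≈ 88.1 m³/s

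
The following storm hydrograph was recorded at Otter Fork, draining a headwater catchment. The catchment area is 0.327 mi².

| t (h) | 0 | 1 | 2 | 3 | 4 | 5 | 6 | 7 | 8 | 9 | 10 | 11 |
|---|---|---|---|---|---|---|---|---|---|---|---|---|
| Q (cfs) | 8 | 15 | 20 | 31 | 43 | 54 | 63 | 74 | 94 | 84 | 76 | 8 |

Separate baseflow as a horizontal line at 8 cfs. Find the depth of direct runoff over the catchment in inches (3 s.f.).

d ≈ 2.25 in

Direct runoff: 0.0, 7.0, 12.0, 23.0, 35.0, 46.0, 55.0, 66.0, 86.0, 76.0, 68.0, 0.0 cfs; ΣQ_DR = 474.0 cfs.
V = ΣQ_DR · Δt = 474.0 × 3600 s = 1.706 × 10^6 ft³.
Over A = 0.327 mi², depth = V / A = 2.25 in.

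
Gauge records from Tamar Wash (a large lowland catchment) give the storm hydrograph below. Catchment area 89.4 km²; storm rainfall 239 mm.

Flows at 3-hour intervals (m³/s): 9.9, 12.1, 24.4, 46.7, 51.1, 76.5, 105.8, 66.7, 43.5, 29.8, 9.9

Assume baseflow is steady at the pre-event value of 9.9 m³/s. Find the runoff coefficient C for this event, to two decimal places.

C ≈ 0.19

ΣQ_DR = 367.5 m³/s; V = ΣQ_DR·Δt = 3.969 × 10^6 m³.
Runoff depth d = V / A = 44.40 mm.
C = d / P = 44.40 / 239 = 0.19.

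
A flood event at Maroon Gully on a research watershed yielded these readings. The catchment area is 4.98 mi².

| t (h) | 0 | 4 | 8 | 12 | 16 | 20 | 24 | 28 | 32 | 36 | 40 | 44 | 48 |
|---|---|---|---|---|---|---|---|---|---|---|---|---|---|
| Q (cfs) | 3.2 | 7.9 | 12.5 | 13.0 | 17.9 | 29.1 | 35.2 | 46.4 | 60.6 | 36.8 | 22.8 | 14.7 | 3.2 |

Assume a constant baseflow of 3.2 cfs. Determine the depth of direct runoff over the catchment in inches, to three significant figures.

Direct runoff: 0.0, 4.7, 9.3, 9.8, 14.7, 25.9, 32.0, 43.2, 57.4, 33.6, 19.6, 11.5, 0.0 cfs; ΣQ_DR = 261.7 cfs.
V = ΣQ_DR · Δt = 261.7 × 14400 s = 3.768 × 10^6 ft³.
Over A = 4.98 mi², depth = V / A = 0.326 in.

d ≈ 0.326 in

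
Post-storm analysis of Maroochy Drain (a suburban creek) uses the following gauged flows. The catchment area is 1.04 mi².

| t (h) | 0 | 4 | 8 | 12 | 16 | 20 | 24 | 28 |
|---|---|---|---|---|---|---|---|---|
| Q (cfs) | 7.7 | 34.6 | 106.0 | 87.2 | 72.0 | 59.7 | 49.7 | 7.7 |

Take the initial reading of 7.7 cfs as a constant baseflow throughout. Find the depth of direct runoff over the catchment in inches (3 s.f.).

d ≈ 2.16 in

Direct runoff: 0.0, 26.9, 98.3, 79.5, 64.3, 52.0, 42.0, 0.0 cfs; ΣQ_DR = 363.0 cfs.
V = ΣQ_DR · Δt = 363.0 × 14400 s = 5.227 × 10^6 ft³.
Over A = 1.04 mi², depth = V / A = 2.16 in.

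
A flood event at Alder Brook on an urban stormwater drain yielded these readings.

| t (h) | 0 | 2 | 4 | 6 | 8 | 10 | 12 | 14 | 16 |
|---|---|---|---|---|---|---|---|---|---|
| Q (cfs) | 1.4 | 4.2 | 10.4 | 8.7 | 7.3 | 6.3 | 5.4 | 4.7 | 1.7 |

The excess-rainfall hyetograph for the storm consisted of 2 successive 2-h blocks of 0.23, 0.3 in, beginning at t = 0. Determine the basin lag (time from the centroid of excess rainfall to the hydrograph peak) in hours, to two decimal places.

t_L ≈ 1.87 h

Centroid of excess rainfall: t_c = Σ P_i·t̄_i / ΣP_i = 2.1321 h (block centres at 1, 3 h).
Hydrograph peak occurs at t = 4 h, so basin lag t_L = 4 − 2.1321 = 1.87 h.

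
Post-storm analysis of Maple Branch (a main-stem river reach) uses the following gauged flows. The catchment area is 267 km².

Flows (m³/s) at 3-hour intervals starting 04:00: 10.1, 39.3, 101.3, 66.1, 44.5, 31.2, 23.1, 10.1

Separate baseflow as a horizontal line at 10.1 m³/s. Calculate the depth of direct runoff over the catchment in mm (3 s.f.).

Direct runoff: 0.0, 29.2, 91.2, 56.0, 34.4, 21.1, 13.0, 0.0 m³/s; ΣQ_DR = 244.9 m³/s.
V = ΣQ_DR · Δt = 244.9 × 10800 s = 2.645 × 10^6 m³.
Over A = 267 km², depth = V / A = 9.91 mm.

d ≈ 9.91 mm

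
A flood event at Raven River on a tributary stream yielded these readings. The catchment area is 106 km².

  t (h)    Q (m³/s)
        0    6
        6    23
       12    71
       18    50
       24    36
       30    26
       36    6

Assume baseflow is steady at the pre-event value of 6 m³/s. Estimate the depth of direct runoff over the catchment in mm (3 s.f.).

Direct runoff: 0.0, 17.0, 65.0, 44.0, 30.0, 20.0, 0.0 m³/s; ΣQ_DR = 176.0 m³/s.
V = ΣQ_DR · Δt = 176.0 × 21600 s = 3.802 × 10^6 m³.
Over A = 106 km², depth = V / A = 35.9 mm.

d ≈ 35.9 mm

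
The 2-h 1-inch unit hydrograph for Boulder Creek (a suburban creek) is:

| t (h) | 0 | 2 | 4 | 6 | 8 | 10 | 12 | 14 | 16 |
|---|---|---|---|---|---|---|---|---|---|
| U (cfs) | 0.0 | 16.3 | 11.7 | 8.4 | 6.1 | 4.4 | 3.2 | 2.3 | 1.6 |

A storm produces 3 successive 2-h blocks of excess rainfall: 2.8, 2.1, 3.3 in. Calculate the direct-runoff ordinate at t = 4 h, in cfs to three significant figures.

By discrete convolution, Q_j = Σ (P_i / 1 in) · U_{j−i}.
At t = 4 h (j=2): Q = (2.8/1)·11.7 + (2.1/1)·16.3 + (3.3/1)·0.0 = 67.0 cfs.

Q ≈ 67.0 cfs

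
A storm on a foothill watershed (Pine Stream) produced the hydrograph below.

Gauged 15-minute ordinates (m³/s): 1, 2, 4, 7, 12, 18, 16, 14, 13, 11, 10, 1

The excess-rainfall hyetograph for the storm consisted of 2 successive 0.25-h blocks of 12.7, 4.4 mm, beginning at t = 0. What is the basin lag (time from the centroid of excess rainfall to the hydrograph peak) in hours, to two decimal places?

Centroid of excess rainfall: t_c = Σ P_i·t̄_i / ΣP_i = 0.1893 h (block centres at 0.125, 0.375 h).
Hydrograph peak occurs at t = 1.25 h, so basin lag t_L = 1.25 − 0.1893 = 1.06 h.

t_L ≈ 1.06 h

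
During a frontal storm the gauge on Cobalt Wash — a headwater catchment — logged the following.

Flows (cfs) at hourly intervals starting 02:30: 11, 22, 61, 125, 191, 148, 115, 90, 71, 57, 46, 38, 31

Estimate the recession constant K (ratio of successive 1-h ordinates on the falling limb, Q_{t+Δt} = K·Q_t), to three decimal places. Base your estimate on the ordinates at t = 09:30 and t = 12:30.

Using the recession-limb readings at t = 09:30 and t = 12:30: Q falls from 90 to 46 cfs over 3 intervals.
K = (Q₂/Q₁)^(1/3) = (46/90)^(1/3) = 0.800.

K ≈ 0.800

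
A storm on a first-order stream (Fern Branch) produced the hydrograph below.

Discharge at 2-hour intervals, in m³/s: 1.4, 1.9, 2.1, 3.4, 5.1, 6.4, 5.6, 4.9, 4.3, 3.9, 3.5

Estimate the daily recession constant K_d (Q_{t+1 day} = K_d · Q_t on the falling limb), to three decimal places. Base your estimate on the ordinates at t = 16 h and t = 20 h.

K_d ≈ 0.291

Between t = 16 h and t = 20 h the flow falls from 4.3 to 3.5 m³/s over 2×2 h = 4 h.
Per-interval ratio K = (3.5/4.3)^(1/2) = 0.9022; K_d = K^(24/2) = 0.291.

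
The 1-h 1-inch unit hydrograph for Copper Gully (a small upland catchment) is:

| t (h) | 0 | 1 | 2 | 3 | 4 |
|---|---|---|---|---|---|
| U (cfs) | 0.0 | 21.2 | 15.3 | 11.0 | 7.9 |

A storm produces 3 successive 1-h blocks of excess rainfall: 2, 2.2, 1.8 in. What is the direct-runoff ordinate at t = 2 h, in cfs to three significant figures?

Q ≈ 77.2 cfs

By discrete convolution, Q_j = Σ (P_i / 1 in) · U_{j−i}.
At t = 2 h (j=2): Q = (2/1)·15.3 + (2.2/1)·21.2 + (1.8/1)·0.0 = 77.2 cfs.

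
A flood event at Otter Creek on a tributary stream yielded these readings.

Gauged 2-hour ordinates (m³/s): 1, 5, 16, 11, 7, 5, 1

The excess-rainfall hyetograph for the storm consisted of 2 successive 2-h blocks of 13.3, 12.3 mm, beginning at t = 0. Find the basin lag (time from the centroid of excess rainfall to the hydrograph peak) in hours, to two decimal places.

t_L ≈ 2.04 h

Centroid of excess rainfall: t_c = Σ P_i·t̄_i / ΣP_i = 1.9609 h (block centres at 1, 3 h).
Hydrograph peak occurs at t = 4 h, so basin lag t_L = 4 − 1.9609 = 2.04 h.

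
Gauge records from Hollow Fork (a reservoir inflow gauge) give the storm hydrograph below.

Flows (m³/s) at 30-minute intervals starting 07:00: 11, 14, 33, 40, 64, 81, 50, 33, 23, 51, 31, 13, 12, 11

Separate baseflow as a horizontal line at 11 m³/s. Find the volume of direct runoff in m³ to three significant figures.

Direct-runoff ordinates (Q − Q_b): 0.0, 3.0, 22.0, 29.0, 53.0, 70.0, 39.0, 22.0, 12.0, 40.0, 20.0, 2.0, 1.0, 0.0 m³/s.
ΣQ_DR = 313.0 m³/s.
With Δt = 0.5 h = 1800 s, V = ΣQ_DR · Δt = 313.0 × 1800 = 5.63 × 10^5 m³.

V ≈ 5.63 × 10^5 m³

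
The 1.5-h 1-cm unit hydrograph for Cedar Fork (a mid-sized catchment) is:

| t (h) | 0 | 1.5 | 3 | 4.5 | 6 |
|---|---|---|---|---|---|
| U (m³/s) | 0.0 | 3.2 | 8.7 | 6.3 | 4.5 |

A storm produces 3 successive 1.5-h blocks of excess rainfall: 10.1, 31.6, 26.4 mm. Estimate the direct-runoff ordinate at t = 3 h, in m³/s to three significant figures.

By discrete convolution, Q_j = Σ (P_i / 10 mm) · U_{j−i}.
At t = 3 h (j=2): Q = (10.1/10)·8.7 + (31.6/10)·3.2 + (26.4/10)·0.0 = 18.9 m³/s.

Q ≈ 18.9 m³/s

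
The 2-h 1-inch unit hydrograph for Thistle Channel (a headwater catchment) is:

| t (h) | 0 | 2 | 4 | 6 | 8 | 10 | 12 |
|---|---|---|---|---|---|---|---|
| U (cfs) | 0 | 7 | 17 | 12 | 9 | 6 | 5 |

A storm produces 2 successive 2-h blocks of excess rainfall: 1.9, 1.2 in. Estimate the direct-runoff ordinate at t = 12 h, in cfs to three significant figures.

Q ≈ 16.7 cfs

By discrete convolution, Q_j = Σ (P_i / 1 in) · U_{j−i}.
At t = 12 h (j=6): Q = (1.9/1)·5 + (1.2/1)·6 = 16.7 cfs.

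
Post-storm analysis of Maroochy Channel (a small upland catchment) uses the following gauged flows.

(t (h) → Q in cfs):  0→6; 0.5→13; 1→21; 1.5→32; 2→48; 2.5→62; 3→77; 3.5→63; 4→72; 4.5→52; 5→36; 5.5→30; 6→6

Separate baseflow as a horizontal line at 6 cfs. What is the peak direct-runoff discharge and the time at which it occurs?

Subtracting baseflow gives direct-runoff ordinates: 0.0, 7.0, 15.0, 26.0, 42.0, 56.0, 71.0, 57.0, 66.0, 46.0, 30.0, 24.0, 0.0 cfs.
The maximum is 71.0 cfs, occurring at the reading for t = 3 h.

Q_p = 71.0 cfs at t = 3 h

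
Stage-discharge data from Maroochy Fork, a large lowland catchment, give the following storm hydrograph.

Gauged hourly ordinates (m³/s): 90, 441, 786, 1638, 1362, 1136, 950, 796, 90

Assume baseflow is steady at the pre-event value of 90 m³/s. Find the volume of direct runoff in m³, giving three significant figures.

V ≈ 2.33 × 10^7 m³

Direct-runoff ordinates (Q − Q_b): 0.0, 351.0, 696.0, 1548.0, 1272.0, 1046.0, 860.0, 706.0, 0.0 m³/s.
ΣQ_DR = 6479 m³/s.
With Δt = 1 h = 3600 s, V = ΣQ_DR · Δt = 6479 × 3600 = 2.33 × 10^7 m³.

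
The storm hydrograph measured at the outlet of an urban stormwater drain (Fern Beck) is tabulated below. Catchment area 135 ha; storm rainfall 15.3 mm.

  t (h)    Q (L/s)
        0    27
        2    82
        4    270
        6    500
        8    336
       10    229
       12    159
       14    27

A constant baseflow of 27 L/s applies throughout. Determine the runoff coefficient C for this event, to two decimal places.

C ≈ 0.49

ΣQ_DR = 1414 L/s; V = ΣQ_DR·Δt = 1.018 × 10^7 L.
Runoff depth d = V / A = 7.541 mm.
C = d / P = 7.541 / 15.3 = 0.49.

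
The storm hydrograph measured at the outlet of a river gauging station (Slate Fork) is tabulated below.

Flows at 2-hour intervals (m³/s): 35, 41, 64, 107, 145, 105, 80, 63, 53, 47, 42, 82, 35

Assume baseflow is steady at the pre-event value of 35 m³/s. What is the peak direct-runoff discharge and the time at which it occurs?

Q_p = 110.0 m³/s at t = 8 h

Subtracting baseflow gives direct-runoff ordinates: 0.0, 6.0, 29.0, 72.0, 110.0, 70.0, 45.0, 28.0, 18.0, 12.0, 7.0, 47.0, 0.0 m³/s.
The maximum is 110.0 m³/s, occurring at the reading for t = 8 h.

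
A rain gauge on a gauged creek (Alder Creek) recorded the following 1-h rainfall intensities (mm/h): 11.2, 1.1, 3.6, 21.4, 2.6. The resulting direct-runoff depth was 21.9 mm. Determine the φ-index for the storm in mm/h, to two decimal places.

φ ≈ 5.35 mm/h

Only the 2 blocks with intensity above φ contribute runoff: 11.2, 21.4 mm/h.
Σ(I−φ)·Δt = d  ⇒  (11.2+21.4 − 2φ)·1 = 21.9
φ = (32.60 − 21.9/1) / 2 = 5.35 mm/h.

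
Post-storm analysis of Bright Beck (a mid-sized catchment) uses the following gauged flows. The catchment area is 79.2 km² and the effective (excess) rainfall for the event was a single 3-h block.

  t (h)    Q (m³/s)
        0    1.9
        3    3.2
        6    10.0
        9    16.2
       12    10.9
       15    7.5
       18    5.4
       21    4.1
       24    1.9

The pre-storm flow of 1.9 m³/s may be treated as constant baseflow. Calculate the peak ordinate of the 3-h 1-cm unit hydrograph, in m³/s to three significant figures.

Direct runoff: 0.0, 1.3, 8.1, 14.3, 9.0, 5.6, 3.5, 2.2, 0.0 m³/s; ΣQ_DR = 44.00 m³/s, peak = 14.3 m³/s.
Runoff depth d = ΣQ_DR·Δt / A = 44.00 × 10800 / (79.2 km²) = 6.000 mm.
The 1-cm UH is the DRH scaled by (10 mm)/d, so U_p = 14.3 × 10/6.000 = 23.8 m³/s.

U_p ≈ 23.8 m³/s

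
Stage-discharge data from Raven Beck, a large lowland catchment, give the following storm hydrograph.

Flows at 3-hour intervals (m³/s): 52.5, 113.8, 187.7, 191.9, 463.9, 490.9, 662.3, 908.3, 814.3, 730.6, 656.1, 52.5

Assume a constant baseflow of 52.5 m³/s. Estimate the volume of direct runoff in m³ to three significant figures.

V ≈ 5.07 × 10^7 m³

Direct-runoff ordinates (Q − Q_b): 0.0, 61.3, 135.2, 139.4, 411.4, 438.4, 609.8, 855.8, 761.8, 678.1, 603.6, 0.0 m³/s.
ΣQ_DR = 4695 m³/s.
With Δt = 3 h = 10800 s, V = ΣQ_DR · Δt = 4695 × 10800 = 5.07 × 10^7 m³.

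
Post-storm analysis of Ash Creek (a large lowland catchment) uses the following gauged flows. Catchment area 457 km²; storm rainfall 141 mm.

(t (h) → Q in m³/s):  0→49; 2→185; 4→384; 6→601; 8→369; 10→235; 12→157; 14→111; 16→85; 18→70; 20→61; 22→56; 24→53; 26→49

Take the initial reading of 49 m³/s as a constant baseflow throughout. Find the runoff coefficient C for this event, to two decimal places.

C ≈ 0.20

ΣQ_DR = 1779 m³/s; V = ΣQ_DR·Δt = 1.281 × 10^7 m³.
Runoff depth d = V / A = 28.03 mm.
C = d / P = 28.03 / 141 = 0.20.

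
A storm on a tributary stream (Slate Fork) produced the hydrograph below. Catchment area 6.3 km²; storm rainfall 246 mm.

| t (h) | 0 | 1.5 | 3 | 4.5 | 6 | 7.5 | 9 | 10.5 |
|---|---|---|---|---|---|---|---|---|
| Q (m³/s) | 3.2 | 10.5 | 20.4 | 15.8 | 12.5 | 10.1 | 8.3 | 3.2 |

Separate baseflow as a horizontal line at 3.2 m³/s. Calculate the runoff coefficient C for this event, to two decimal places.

C ≈ 0.20

ΣQ_DR = 58.40 m³/s; V = ΣQ_DR·Δt = 3.154 × 10^5 m³.
Runoff depth d = V / A = 50.06 mm.
C = d / P = 50.06 / 246 = 0.20.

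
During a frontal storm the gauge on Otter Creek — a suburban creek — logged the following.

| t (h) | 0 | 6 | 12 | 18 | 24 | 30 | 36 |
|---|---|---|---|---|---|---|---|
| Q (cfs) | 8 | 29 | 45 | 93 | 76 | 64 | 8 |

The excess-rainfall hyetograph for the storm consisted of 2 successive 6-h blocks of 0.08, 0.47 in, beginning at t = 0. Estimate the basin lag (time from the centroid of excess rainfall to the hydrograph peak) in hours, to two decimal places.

Centroid of excess rainfall: t_c = Σ P_i·t̄_i / ΣP_i = 8.1273 h (block centres at 3, 9 h).
Hydrograph peak occurs at t = 18 h, so basin lag t_L = 18 − 8.1273 = 9.87 h.

t_L ≈ 9.87 h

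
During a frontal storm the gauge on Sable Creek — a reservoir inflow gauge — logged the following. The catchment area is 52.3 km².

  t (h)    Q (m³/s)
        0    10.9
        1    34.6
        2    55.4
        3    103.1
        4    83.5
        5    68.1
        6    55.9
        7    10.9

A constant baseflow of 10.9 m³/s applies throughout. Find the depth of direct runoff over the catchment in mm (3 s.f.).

Direct runoff: 0.0, 23.7, 44.5, 92.2, 72.6, 57.2, 45.0, 0.0 m³/s; ΣQ_DR = 335.2 m³/s.
V = ΣQ_DR · Δt = 335.2 × 3600 s = 1.207 × 10^6 m³.
Over A = 52.3 km², depth = V / A = 23.1 mm.

d ≈ 23.1 mm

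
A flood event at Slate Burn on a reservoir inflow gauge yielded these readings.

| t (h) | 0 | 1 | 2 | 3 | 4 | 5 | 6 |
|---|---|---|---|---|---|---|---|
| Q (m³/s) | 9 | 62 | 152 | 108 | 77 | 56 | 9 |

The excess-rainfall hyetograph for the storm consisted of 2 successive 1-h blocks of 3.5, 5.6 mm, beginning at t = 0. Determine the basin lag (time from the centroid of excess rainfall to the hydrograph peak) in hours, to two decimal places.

Centroid of excess rainfall: t_c = Σ P_i·t̄_i / ΣP_i = 1.1154 h (block centres at 0.5, 1.5 h).
Hydrograph peak occurs at t = 2 h, so basin lag t_L = 2 − 1.1154 = 0.88 h.

t_L ≈ 0.88 h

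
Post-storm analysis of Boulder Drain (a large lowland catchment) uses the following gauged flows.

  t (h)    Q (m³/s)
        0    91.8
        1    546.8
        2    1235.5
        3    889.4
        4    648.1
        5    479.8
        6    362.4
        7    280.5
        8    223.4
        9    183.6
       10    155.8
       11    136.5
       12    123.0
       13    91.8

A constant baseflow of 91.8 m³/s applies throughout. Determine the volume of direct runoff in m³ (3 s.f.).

Direct-runoff ordinates (Q − Q_b): 0.0, 455.0, 1143.7, 797.6, 556.3, 388.0, 270.6, 188.7, 131.6, 91.8, 64.0, 44.7, 31.2, 0.0 m³/s.
ΣQ_DR = 4163 m³/s.
With Δt = 1 h = 3600 s, V = ΣQ_DR · Δt = 4163 × 3600 = 1.50 × 10^7 m³.

V ≈ 1.50 × 10^7 m³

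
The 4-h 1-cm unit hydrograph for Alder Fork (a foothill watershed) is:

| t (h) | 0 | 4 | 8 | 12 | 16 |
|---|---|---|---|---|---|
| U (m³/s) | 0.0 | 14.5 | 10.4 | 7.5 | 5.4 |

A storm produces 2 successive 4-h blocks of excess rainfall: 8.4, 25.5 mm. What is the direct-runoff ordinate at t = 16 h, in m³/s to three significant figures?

By discrete convolution, Q_j = Σ (P_i / 10 mm) · U_{j−i}.
At t = 16 h (j=4): Q = (8.4/10)·5.4 + (25.5/10)·7.5 = 23.7 m³/s.

Q ≈ 23.7 m³/s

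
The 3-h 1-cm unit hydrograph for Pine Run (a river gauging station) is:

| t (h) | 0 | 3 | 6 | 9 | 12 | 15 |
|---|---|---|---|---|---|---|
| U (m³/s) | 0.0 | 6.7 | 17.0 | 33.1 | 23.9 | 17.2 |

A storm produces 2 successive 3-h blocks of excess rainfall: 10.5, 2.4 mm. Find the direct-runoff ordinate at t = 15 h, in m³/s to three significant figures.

Q ≈ 23.8 m³/s

By discrete convolution, Q_j = Σ (P_i / 10 mm) · U_{j−i}.
At t = 15 h (j=5): Q = (10.5/10)·17.2 + (2.4/10)·23.9 = 23.8 m³/s.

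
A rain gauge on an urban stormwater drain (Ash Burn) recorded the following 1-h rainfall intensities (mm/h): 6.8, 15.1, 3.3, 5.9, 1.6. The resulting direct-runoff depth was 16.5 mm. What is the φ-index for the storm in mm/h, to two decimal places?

Only the 3 blocks with intensity above φ contribute runoff: 6.8, 15.1, 5.9 mm/h.
Σ(I−φ)·Δt = d  ⇒  (6.8+15.1+5.9 − 3φ)·1 = 16.5
φ = (27.80 − 16.5/1) / 3 = 3.77 mm/h.

φ ≈ 3.77 mm/h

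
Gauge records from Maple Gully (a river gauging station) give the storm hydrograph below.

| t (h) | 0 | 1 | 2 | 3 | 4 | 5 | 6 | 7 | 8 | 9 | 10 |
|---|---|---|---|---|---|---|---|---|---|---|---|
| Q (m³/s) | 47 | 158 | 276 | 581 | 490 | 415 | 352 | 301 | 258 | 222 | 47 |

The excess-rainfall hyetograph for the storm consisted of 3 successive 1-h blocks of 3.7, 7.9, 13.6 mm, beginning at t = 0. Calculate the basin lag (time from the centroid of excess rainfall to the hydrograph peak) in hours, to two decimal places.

Centroid of excess rainfall: t_c = Σ P_i·t̄_i / ΣP_i = 1.8929 h (block centres at 0.5, 1.5, 2.5 h).
Hydrograph peak occurs at t = 3 h, so basin lag t_L = 3 − 1.8929 = 1.11 h.

t_L ≈ 1.11 h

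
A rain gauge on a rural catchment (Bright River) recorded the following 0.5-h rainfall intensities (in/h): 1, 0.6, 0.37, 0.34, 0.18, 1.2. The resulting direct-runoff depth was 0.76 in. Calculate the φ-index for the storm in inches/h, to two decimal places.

Only the 3 blocks with intensity above φ contribute runoff: 1, 0.6, 1.2 in/h.
Σ(I−φ)·Δt = d  ⇒  (1+0.6+1.2 − 3φ)·0.5 = 0.76
φ = (2.800 − 0.76/0.5) / 3 = 0.43 in/h.

φ ≈ 0.43 in/h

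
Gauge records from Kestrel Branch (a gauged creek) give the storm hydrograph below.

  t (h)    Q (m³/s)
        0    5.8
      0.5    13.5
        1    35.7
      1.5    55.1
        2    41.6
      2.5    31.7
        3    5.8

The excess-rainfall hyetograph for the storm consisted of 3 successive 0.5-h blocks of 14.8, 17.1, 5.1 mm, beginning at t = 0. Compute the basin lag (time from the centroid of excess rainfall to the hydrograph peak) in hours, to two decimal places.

t_L ≈ 0.88 h

Centroid of excess rainfall: t_c = Σ P_i·t̄_i / ΣP_i = 0.6189 h (block centres at 0.25, 0.75, 1.25 h).
Hydrograph peak occurs at t = 1.5 h, so basin lag t_L = 1.5 − 0.6189 = 0.88 h.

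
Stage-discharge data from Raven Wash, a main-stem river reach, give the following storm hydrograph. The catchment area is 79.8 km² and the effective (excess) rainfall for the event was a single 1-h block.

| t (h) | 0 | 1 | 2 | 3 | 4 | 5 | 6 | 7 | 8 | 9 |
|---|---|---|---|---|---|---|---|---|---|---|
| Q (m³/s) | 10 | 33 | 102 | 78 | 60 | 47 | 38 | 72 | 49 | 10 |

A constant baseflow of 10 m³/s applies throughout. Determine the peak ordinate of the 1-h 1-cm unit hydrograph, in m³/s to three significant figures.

U_p ≈ 51.1 m³/s

Direct runoff: 0.0, 23.0, 92.0, 68.0, 50.0, 37.0, 28.0, 62.0, 39.0, 0.0 m³/s; ΣQ_DR = 399.0 m³/s, peak = 92.0 m³/s.
Runoff depth d = ΣQ_DR·Δt / A = 399.0 × 3600 / (79.8 km²) = 18.00 mm.
The 1-cm UH is the DRH scaled by (10 mm)/d, so U_p = 92.0 × 10/18.00 = 51.1 m³/s.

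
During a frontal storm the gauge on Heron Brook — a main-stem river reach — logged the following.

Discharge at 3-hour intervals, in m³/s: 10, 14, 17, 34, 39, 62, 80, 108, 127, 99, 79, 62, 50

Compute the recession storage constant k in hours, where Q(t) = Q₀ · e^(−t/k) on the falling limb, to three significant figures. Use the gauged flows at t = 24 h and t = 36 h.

k ≈ 12.9 h

On the falling limb, Q drops from 127 to 50 m³/s between t = 24 h and t = 36 h (Δt = 12 h).
k = −Δt / ln(Q₂/Q₁) = −12 / ln(50/127) = 12.9 h.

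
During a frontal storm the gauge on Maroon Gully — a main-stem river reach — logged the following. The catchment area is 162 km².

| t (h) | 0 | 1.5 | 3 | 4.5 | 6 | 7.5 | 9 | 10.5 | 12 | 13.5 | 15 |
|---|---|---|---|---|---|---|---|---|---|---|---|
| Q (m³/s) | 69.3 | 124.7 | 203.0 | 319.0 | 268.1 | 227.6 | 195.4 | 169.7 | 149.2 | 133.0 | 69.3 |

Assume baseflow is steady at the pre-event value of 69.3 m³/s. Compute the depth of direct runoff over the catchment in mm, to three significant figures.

d ≈ 38.9 mm

Direct runoff: 0.0, 55.4, 133.7, 249.7, 198.8, 158.3, 126.1, 100.4, 79.9, 63.7, 0.0 m³/s; ΣQ_DR = 1166 m³/s.
V = ΣQ_DR · Δt = 1166 × 5400 s = 6.296 × 10^6 m³.
Over A = 162 km², depth = V / A = 38.9 mm.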